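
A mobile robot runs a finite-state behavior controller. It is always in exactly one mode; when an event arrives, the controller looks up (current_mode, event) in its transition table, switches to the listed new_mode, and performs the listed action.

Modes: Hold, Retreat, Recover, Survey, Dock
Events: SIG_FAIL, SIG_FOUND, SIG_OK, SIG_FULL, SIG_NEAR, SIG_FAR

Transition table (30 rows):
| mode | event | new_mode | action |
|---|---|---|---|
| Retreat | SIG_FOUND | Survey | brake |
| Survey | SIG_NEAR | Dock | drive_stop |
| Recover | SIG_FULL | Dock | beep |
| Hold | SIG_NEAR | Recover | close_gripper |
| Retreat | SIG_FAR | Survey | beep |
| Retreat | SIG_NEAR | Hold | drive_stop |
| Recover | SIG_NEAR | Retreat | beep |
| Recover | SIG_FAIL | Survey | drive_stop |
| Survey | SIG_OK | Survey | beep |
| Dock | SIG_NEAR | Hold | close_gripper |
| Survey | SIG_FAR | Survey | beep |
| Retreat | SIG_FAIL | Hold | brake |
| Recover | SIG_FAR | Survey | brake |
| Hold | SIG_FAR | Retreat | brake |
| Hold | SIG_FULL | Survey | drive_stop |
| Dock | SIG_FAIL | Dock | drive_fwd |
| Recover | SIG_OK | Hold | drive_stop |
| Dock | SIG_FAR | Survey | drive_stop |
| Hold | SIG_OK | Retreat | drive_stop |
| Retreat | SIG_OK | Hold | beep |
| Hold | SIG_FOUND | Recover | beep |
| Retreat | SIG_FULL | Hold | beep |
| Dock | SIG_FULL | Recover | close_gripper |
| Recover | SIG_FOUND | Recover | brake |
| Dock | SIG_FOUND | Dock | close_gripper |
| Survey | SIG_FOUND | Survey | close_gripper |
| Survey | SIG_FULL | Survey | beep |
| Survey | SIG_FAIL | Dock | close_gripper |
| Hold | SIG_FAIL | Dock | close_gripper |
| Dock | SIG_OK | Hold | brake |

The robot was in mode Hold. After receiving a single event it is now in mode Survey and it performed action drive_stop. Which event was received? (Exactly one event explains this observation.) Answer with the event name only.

try SIG_FAIL: (Hold, SIG_FAIL) → (Dock, close_gripper)
try SIG_FOUND: (Hold, SIG_FOUND) → (Recover, beep)
try SIG_OK: (Hold, SIG_OK) → (Retreat, drive_stop)
try SIG_FULL: (Hold, SIG_FULL) → (Survey, drive_stop)  ← matches
try SIG_NEAR: (Hold, SIG_NEAR) → (Recover, close_gripper)
try SIG_FAR: (Hold, SIG_FAR) → (Retreat, brake)

SIG_FULL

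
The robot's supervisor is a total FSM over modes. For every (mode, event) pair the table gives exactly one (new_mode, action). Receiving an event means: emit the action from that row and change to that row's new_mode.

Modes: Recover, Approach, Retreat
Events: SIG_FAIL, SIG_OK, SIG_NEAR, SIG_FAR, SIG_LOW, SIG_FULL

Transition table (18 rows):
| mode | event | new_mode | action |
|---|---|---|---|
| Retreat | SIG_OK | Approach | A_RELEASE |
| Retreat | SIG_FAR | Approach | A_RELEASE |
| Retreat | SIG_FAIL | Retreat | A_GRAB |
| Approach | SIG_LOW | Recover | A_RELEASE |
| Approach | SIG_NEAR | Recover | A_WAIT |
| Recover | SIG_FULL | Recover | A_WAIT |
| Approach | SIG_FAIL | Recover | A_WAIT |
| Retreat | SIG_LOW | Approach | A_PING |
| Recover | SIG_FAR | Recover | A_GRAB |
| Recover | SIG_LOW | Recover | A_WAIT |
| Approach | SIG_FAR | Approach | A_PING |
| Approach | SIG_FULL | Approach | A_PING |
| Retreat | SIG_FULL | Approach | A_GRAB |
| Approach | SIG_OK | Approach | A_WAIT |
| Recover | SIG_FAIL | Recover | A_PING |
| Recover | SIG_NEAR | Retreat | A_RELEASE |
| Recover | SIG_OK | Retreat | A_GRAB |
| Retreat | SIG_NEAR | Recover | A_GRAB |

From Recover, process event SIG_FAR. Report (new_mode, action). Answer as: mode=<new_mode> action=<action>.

mode=Recover action=A_GRAB

current mode = Recover; filter table to that mode:
  (Recover, SIG_FULL) → (Recover, A_WAIT)
  (Recover, SIG_FAR) → (Recover, A_GRAB)  ← event matches
  (Recover, SIG_LOW) → (Recover, A_WAIT)
  (Recover, SIG_FAIL) → (Recover, A_PING)
  (Recover, SIG_NEAR) → (Retreat, A_RELEASE)
  (Recover, SIG_OK) → (Retreat, A_GRAB)
event = SIG_FAR selects (Recover, A_GRAB)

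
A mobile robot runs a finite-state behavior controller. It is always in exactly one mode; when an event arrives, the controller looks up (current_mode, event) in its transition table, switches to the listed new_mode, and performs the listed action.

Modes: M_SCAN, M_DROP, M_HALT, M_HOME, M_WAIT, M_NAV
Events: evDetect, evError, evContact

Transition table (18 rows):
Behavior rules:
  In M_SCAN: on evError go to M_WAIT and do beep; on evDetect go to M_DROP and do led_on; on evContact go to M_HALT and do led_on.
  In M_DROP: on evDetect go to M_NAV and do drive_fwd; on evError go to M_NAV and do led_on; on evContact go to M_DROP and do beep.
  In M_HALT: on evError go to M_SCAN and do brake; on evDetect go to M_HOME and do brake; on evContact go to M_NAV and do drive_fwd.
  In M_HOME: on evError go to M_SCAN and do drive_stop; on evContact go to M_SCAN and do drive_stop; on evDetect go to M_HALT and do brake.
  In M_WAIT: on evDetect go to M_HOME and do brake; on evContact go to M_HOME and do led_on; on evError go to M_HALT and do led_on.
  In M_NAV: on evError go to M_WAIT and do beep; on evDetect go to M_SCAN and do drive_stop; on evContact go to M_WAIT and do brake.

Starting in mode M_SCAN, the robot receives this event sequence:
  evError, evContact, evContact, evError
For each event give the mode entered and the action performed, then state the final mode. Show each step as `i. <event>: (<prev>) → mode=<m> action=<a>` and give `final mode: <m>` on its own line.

final mode: M_WAIT

1. evError: (M_SCAN) → mode=M_WAIT action=beep
2. evContact: (M_WAIT) → mode=M_HOME action=led_on
3. evContact: (M_HOME) → mode=M_SCAN action=drive_stop
4. evError: (M_SCAN) → mode=M_WAIT action=beep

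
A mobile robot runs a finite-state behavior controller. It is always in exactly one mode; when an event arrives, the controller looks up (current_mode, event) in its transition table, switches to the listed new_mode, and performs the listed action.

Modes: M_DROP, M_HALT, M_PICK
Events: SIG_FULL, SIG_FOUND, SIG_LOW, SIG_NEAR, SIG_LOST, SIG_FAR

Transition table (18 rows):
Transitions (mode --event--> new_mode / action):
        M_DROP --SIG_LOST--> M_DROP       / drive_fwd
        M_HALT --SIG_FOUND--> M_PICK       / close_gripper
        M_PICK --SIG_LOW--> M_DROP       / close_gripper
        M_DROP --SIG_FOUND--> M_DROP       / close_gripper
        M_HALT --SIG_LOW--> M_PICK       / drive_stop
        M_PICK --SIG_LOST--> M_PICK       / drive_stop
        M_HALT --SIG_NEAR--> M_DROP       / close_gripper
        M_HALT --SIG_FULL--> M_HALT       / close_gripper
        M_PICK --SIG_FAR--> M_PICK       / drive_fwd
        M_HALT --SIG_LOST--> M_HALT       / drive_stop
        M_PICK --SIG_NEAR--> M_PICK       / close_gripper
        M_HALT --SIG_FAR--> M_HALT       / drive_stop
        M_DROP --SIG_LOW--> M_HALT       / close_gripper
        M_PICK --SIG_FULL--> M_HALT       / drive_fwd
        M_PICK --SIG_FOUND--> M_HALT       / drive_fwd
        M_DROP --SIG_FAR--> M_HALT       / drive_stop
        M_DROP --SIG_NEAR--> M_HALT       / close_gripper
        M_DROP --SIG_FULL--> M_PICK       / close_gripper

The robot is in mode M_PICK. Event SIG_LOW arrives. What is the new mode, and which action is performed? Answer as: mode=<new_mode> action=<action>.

mode=M_DROP action=close_gripper

current mode = M_PICK; filter table to that mode:
  (M_PICK, SIG_LOW) → (M_DROP, close_gripper)  ← event matches
  (M_PICK, SIG_LOST) → (M_PICK, drive_stop)
  (M_PICK, SIG_FAR) → (M_PICK, drive_fwd)
  (M_PICK, SIG_NEAR) → (M_PICK, close_gripper)
  (M_PICK, SIG_FULL) → (M_HALT, drive_fwd)
  (M_PICK, SIG_FOUND) → (M_HALT, drive_fwd)
event = SIG_LOW selects (M_DROP, close_gripper)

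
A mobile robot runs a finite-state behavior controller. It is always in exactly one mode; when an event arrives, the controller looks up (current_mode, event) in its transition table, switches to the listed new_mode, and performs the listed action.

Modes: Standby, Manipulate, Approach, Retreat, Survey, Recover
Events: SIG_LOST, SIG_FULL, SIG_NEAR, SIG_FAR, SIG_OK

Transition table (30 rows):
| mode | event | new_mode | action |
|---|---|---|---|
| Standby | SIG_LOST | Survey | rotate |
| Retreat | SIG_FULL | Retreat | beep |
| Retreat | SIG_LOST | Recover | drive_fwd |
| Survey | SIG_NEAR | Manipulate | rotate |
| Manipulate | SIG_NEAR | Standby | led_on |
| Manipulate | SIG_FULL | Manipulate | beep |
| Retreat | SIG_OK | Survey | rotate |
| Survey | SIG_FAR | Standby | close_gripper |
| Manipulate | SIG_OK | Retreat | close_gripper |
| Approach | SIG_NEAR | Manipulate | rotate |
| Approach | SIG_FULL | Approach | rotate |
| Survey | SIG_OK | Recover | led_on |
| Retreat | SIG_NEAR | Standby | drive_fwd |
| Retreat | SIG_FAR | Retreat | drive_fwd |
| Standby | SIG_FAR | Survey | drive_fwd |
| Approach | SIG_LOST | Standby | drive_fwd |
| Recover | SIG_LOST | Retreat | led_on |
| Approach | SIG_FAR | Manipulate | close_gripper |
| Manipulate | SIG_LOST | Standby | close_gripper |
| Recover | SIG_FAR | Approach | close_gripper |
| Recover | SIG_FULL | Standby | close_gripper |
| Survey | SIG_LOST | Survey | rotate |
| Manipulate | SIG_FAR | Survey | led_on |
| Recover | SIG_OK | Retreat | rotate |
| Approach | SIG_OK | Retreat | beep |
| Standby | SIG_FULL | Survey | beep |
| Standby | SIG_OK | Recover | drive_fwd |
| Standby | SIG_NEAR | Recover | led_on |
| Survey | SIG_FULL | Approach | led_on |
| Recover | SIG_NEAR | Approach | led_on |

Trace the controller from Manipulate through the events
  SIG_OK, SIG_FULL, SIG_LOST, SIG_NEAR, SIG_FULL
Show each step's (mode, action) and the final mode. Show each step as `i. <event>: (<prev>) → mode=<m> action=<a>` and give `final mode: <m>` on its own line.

final mode: Approach

1. SIG_OK: (Manipulate) → mode=Retreat action=close_gripper
2. SIG_FULL: (Retreat) → mode=Retreat action=beep
3. SIG_LOST: (Retreat) → mode=Recover action=drive_fwd
4. SIG_NEAR: (Recover) → mode=Approach action=led_on
5. SIG_FULL: (Approach) → mode=Approach action=rotate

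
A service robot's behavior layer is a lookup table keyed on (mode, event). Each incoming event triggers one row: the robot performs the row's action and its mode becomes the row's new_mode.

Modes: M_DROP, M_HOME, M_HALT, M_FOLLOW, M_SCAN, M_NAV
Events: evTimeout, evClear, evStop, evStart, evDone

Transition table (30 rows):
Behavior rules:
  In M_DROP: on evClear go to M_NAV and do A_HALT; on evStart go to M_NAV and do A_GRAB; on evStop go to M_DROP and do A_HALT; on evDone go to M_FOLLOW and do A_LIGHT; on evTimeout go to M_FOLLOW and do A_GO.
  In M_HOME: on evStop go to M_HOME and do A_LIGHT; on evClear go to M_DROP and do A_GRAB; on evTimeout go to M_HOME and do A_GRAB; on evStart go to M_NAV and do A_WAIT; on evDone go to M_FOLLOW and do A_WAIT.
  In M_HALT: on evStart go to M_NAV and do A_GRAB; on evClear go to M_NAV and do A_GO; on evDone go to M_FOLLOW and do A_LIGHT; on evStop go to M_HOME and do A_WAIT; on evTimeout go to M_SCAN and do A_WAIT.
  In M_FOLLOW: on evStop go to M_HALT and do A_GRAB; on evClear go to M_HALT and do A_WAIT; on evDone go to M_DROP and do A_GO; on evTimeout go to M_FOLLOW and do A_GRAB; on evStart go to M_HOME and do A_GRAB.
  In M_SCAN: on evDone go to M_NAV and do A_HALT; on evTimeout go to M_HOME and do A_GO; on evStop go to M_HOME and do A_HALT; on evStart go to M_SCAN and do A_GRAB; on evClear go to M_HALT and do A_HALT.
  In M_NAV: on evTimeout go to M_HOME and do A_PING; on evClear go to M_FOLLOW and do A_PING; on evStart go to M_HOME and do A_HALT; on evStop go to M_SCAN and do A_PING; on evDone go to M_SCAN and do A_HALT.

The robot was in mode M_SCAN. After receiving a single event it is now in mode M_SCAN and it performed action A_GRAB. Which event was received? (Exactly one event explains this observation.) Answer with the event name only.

try evTimeout: (M_SCAN, evTimeout) → (M_HOME, A_GO)
try evClear: (M_SCAN, evClear) → (M_HALT, A_HALT)
try evStop: (M_SCAN, evStop) → (M_HOME, A_HALT)
try evStart: (M_SCAN, evStart) → (M_SCAN, A_GRAB)  ← matches
try evDone: (M_SCAN, evDone) → (M_NAV, A_HALT)

evStart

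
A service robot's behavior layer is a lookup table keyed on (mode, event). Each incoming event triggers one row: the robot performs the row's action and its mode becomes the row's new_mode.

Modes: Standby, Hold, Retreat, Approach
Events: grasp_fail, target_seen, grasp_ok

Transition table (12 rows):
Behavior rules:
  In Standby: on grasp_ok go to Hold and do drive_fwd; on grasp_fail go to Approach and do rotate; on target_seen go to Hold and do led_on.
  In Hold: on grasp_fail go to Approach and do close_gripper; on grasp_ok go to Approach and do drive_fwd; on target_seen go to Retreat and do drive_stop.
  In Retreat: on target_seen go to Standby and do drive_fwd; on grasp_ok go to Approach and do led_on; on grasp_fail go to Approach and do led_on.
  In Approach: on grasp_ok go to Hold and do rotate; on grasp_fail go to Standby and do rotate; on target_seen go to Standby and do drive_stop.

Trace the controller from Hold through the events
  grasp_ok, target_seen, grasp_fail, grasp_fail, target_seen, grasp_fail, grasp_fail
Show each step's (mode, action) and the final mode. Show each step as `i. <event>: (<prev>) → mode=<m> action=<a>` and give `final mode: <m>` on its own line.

1. grasp_ok: (Hold) → mode=Approach action=drive_fwd
2. target_seen: (Approach) → mode=Standby action=drive_stop
3. grasp_fail: (Standby) → mode=Approach action=rotate
4. grasp_fail: (Approach) → mode=Standby action=rotate
5. target_seen: (Standby) → mode=Hold action=led_on
6. grasp_fail: (Hold) → mode=Approach action=close_gripper
7. grasp_fail: (Approach) → mode=Standby action=rotate

final mode: Standby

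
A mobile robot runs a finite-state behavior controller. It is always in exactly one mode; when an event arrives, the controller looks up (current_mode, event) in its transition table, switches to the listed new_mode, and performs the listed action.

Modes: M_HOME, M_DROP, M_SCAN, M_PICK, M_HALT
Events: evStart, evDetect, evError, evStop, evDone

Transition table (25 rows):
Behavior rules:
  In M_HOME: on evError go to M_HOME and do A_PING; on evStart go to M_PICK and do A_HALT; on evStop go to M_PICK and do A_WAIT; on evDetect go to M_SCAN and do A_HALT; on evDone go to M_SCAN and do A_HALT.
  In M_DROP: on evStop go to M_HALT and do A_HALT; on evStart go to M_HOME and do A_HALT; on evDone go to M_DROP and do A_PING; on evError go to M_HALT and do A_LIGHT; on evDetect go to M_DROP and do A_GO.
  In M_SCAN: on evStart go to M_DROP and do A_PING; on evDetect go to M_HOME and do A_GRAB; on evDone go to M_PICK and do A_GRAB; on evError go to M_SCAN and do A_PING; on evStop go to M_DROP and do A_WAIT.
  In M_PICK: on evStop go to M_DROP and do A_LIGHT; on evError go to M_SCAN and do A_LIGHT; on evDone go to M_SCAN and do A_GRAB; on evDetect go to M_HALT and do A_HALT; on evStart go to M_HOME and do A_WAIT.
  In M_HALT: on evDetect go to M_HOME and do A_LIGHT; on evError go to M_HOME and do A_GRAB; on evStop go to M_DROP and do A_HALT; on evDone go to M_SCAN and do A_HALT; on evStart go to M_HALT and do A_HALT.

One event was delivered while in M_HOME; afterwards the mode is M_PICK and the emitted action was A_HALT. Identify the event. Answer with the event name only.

try evStart: (M_HOME, evStart) → (M_PICK, A_HALT)  ← matches
try evDetect: (M_HOME, evDetect) → (M_SCAN, A_HALT)
try evError: (M_HOME, evError) → (M_HOME, A_PING)
try evStop: (M_HOME, evStop) → (M_PICK, A_WAIT)
try evDone: (M_HOME, evDone) → (M_SCAN, A_HALT)

evStart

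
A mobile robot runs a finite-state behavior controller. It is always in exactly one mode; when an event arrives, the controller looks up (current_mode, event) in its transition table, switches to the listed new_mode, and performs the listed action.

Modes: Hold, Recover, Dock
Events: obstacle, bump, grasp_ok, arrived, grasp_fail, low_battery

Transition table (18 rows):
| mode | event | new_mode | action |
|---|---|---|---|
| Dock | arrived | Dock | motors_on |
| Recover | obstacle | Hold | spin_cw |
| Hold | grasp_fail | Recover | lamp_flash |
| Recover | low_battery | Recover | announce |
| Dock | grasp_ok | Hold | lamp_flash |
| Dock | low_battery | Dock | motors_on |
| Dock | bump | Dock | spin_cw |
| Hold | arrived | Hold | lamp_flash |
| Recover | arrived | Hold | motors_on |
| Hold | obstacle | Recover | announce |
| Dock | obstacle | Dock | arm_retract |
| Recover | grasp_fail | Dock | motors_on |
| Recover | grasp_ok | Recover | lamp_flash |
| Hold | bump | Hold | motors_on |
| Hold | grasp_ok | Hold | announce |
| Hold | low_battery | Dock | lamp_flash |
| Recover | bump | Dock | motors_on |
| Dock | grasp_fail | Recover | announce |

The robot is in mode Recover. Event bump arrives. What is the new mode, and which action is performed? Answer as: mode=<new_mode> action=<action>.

current mode = Recover; filter table to that mode:
  (Recover, obstacle) → (Hold, spin_cw)
  (Recover, low_battery) → (Recover, announce)
  (Recover, arrived) → (Hold, motors_on)
  (Recover, grasp_fail) → (Dock, motors_on)
  (Recover, grasp_ok) → (Recover, lamp_flash)
  (Recover, bump) → (Dock, motors_on)  ← event matches
event = bump selects (Dock, motors_on)

mode=Dock action=motors_on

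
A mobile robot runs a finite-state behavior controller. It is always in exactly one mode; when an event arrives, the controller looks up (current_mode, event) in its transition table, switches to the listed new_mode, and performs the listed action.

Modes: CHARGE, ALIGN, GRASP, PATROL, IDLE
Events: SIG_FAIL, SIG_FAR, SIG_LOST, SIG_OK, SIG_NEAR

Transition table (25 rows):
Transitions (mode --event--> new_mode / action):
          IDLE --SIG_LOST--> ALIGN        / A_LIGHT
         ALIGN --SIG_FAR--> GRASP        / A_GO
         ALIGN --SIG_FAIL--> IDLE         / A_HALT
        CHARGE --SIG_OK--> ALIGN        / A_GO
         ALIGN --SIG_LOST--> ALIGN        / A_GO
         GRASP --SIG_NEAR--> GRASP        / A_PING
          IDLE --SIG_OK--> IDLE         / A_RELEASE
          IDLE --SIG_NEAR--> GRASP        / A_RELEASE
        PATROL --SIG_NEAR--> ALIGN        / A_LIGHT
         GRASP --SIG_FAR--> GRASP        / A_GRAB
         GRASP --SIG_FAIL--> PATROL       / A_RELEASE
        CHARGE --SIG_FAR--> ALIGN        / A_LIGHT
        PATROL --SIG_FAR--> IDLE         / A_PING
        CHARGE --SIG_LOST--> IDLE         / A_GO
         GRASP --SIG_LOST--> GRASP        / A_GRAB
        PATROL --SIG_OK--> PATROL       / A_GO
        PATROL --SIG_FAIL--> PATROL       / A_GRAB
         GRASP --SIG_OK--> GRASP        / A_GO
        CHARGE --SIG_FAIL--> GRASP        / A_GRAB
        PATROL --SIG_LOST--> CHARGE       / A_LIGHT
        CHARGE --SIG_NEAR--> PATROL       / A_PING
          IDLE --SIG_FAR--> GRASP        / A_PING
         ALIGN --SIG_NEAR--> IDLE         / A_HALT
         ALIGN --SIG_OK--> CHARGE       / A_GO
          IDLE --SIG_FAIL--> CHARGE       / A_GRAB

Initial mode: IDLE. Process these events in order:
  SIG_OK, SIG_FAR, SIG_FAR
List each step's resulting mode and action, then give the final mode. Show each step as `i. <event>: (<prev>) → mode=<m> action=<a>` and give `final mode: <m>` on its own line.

final mode: GRASP

1. SIG_OK: (IDLE) → mode=IDLE action=A_RELEASE
2. SIG_FAR: (IDLE) → mode=GRASP action=A_PING
3. SIG_FAR: (GRASP) → mode=GRASP action=A_GRAB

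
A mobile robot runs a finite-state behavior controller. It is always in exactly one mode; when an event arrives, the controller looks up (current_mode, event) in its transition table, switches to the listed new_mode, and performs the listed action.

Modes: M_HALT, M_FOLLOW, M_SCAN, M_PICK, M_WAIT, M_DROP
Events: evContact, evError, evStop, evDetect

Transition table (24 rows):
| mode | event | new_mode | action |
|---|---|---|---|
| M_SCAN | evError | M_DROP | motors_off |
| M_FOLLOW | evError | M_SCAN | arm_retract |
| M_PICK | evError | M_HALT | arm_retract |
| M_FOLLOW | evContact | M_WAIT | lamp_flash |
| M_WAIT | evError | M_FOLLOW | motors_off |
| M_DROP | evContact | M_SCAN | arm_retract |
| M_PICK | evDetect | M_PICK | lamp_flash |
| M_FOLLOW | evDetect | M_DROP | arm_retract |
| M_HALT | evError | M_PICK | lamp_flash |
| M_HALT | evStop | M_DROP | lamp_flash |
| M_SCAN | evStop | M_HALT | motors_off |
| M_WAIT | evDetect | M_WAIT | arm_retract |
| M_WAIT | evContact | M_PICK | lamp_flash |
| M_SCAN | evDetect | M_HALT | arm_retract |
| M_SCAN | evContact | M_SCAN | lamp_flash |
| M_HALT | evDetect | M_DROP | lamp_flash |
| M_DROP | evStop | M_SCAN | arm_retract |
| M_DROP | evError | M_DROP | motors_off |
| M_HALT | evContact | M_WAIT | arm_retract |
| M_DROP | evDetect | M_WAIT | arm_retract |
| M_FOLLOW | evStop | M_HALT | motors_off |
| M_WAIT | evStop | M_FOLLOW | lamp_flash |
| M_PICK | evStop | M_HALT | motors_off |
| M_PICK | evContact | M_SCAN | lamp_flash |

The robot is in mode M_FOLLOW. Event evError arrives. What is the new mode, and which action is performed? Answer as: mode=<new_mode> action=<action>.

current mode = M_FOLLOW; filter table to that mode:
  (M_FOLLOW, evError) → (M_SCAN, arm_retract)  ← event matches
  (M_FOLLOW, evContact) → (M_WAIT, lamp_flash)
  (M_FOLLOW, evDetect) → (M_DROP, arm_retract)
  (M_FOLLOW, evStop) → (M_HALT, motors_off)
event = evError selects (M_SCAN, arm_retract)

mode=M_SCAN action=arm_retract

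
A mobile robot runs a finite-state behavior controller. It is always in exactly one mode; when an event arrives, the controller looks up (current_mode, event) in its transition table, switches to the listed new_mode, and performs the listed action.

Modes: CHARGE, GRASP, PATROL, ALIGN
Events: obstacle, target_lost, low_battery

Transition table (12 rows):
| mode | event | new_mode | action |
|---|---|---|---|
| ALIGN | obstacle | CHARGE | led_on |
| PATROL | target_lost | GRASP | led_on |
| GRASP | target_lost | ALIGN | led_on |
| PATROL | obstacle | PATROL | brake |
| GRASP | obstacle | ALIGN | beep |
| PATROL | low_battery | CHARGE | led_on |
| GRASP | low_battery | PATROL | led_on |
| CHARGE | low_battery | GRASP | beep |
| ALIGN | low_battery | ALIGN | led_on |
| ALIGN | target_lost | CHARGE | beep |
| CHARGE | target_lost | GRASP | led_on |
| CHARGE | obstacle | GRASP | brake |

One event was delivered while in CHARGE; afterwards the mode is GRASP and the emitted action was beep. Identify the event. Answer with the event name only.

try obstacle: (CHARGE, obstacle) → (GRASP, brake)
try target_lost: (CHARGE, target_lost) → (GRASP, led_on)
try low_battery: (CHARGE, low_battery) → (GRASP, beep)  ← matches

low_battery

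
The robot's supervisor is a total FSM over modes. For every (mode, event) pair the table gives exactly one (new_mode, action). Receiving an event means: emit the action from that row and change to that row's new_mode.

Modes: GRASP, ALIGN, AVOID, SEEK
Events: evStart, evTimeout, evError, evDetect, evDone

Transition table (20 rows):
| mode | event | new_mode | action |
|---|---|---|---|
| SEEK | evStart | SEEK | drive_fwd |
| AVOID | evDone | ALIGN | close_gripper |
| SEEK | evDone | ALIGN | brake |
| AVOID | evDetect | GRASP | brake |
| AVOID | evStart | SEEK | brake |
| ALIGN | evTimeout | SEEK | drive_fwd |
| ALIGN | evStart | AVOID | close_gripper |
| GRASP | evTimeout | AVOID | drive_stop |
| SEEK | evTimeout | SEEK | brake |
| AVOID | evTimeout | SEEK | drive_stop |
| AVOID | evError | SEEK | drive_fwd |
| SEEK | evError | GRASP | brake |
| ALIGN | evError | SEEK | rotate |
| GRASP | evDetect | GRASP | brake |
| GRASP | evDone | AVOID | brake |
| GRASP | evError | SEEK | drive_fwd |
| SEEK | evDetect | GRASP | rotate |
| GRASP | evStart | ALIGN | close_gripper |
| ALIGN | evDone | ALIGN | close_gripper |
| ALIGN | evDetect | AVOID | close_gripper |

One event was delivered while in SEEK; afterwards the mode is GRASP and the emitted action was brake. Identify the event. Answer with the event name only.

evError

try evStart: (SEEK, evStart) → (SEEK, drive_fwd)
try evTimeout: (SEEK, evTimeout) → (SEEK, brake)
try evError: (SEEK, evError) → (GRASP, brake)  ← matches
try evDetect: (SEEK, evDetect) → (GRASP, rotate)
try evDone: (SEEK, evDone) → (ALIGN, brake)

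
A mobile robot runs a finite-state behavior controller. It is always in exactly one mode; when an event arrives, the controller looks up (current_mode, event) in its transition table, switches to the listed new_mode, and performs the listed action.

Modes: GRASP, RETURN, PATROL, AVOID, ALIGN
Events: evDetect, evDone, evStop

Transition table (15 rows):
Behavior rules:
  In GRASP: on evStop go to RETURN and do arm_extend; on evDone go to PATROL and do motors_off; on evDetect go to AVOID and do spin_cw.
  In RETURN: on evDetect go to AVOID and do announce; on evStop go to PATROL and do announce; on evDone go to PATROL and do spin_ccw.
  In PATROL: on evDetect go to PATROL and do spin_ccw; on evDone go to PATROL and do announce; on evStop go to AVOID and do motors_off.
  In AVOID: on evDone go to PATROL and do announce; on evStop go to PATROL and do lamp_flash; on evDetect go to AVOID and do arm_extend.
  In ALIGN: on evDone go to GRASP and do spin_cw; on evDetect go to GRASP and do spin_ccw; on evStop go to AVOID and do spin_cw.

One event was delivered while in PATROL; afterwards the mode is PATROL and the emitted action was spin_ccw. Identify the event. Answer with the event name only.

evDetect

try evDetect: (PATROL, evDetect) → (PATROL, spin_ccw)  ← matches
try evDone: (PATROL, evDone) → (PATROL, announce)
try evStop: (PATROL, evStop) → (AVOID, motors_off)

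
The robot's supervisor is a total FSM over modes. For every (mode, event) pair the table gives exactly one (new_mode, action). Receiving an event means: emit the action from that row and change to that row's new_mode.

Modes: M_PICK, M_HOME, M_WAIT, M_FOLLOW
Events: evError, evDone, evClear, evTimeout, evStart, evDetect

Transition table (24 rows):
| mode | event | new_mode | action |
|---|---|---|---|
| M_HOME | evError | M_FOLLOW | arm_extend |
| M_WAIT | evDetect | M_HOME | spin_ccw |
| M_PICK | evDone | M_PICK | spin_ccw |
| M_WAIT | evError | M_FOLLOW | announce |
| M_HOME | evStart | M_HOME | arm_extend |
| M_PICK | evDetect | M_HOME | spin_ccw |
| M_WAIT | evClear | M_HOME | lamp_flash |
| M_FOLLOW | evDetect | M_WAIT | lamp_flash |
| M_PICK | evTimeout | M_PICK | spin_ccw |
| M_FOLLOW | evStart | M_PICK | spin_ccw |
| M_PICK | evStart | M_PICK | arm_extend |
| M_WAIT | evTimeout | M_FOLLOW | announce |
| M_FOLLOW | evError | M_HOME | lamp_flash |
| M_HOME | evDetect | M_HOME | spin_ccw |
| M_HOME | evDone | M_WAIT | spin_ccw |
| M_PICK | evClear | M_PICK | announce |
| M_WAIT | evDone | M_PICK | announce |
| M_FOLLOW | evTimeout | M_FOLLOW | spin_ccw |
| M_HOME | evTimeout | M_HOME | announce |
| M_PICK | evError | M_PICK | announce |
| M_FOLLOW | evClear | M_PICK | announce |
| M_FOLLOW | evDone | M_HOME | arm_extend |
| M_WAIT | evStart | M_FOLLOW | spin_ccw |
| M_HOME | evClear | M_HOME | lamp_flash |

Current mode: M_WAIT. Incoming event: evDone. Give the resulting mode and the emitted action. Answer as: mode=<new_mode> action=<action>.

current mode = M_WAIT; filter table to that mode:
  (M_WAIT, evDetect) → (M_HOME, spin_ccw)
  (M_WAIT, evError) → (M_FOLLOW, announce)
  (M_WAIT, evClear) → (M_HOME, lamp_flash)
  (M_WAIT, evTimeout) → (M_FOLLOW, announce)
  (M_WAIT, evDone) → (M_PICK, announce)  ← event matches
  (M_WAIT, evStart) → (M_FOLLOW, spin_ccw)
event = evDone selects (M_PICK, announce)

mode=M_PICK action=announce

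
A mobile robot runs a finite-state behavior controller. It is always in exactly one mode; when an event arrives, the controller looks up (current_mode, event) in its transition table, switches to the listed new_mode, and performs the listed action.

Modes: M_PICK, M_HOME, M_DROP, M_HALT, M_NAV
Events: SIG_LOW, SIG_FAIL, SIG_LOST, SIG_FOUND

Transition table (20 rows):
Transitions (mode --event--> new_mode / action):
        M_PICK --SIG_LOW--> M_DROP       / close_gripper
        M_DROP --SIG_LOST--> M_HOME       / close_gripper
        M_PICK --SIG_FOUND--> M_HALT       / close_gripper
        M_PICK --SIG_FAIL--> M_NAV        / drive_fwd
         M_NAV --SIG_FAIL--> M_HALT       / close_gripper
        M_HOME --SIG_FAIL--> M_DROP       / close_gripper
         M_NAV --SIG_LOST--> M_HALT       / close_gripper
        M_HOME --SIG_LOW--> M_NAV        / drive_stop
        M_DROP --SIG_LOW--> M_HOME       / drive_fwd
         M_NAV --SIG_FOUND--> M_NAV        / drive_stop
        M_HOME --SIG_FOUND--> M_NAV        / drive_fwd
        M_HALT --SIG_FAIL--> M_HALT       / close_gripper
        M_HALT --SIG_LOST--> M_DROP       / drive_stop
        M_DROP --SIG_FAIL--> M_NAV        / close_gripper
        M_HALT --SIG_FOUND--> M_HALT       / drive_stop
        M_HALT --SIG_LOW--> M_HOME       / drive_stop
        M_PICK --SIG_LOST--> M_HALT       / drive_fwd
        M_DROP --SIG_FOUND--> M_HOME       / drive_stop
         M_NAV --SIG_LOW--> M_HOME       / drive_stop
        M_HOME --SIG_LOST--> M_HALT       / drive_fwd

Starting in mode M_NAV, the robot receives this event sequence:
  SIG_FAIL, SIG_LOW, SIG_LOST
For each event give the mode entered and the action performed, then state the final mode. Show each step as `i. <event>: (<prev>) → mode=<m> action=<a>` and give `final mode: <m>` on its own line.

final mode: M_HALT

1. SIG_FAIL: (M_NAV) → mode=M_HALT action=close_gripper
2. SIG_LOW: (M_HALT) → mode=M_HOME action=drive_stop
3. SIG_LOST: (M_HOME) → mode=M_HALT action=drive_fwd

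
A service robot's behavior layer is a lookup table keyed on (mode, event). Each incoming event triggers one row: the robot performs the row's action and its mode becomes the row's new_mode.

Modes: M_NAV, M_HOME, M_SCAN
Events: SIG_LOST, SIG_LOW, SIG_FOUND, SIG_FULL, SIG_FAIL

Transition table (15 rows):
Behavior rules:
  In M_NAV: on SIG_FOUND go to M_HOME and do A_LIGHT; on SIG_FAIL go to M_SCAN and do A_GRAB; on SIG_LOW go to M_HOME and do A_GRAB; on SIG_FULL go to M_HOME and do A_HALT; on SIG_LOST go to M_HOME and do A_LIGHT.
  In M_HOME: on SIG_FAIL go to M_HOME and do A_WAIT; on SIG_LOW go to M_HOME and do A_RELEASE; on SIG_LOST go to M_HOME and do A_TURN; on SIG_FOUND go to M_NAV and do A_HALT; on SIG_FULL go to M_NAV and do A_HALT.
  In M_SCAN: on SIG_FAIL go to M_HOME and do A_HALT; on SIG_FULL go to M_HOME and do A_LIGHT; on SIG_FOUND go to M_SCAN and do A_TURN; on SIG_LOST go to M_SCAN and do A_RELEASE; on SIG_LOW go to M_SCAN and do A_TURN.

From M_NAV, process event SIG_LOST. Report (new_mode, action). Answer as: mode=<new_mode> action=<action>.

current mode = M_NAV; filter table to that mode:
  (M_NAV, SIG_FOUND) → (M_HOME, A_LIGHT)
  (M_NAV, SIG_FAIL) → (M_SCAN, A_GRAB)
  (M_NAV, SIG_LOW) → (M_HOME, A_GRAB)
  (M_NAV, SIG_FULL) → (M_HOME, A_HALT)
  (M_NAV, SIG_LOST) → (M_HOME, A_LIGHT)  ← event matches
event = SIG_LOST selects (M_HOME, A_LIGHT)

mode=M_HOME action=A_LIGHT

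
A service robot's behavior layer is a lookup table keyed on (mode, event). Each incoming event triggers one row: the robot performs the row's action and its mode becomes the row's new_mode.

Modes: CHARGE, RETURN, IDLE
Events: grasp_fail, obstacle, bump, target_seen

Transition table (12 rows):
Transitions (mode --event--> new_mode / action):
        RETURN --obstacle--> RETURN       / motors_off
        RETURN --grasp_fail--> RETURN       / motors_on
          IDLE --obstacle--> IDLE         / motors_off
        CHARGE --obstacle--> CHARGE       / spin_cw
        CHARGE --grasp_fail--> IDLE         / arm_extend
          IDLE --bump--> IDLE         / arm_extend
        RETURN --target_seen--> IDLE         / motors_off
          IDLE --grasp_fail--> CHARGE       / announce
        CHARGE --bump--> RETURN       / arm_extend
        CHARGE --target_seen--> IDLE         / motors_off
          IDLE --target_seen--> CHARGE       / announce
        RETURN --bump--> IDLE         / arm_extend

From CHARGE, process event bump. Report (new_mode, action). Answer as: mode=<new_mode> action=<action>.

mode=RETURN action=arm_extend

current mode = CHARGE; filter table to that mode:
  (CHARGE, obstacle) → (CHARGE, spin_cw)
  (CHARGE, grasp_fail) → (IDLE, arm_extend)
  (CHARGE, bump) → (RETURN, arm_extend)  ← event matches
  (CHARGE, target_seen) → (IDLE, motors_off)
event = bump selects (RETURN, arm_extend)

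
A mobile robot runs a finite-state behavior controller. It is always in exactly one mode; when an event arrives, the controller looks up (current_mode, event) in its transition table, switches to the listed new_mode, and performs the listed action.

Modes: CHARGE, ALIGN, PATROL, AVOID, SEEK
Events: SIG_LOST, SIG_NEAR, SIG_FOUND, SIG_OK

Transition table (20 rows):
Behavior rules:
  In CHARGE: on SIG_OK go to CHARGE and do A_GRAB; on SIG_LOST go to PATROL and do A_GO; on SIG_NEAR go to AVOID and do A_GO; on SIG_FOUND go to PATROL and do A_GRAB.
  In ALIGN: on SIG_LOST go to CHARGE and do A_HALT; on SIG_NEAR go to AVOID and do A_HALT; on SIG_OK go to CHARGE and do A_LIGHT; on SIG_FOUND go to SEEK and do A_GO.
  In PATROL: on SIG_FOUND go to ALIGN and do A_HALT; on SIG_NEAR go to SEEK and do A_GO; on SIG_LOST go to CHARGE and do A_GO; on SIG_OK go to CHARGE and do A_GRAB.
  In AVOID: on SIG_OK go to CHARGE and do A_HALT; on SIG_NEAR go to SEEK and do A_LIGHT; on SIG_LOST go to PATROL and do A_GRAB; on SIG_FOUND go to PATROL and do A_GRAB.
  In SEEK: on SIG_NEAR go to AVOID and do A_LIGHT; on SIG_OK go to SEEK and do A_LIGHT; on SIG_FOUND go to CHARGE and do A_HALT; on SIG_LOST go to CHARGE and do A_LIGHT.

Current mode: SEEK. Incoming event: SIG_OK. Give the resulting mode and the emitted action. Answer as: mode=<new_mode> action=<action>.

mode=SEEK action=A_LIGHT

current mode = SEEK; filter table to that mode:
  (SEEK, SIG_NEAR) → (AVOID, A_LIGHT)
  (SEEK, SIG_OK) → (SEEK, A_LIGHT)  ← event matches
  (SEEK, SIG_FOUND) → (CHARGE, A_HALT)
  (SEEK, SIG_LOST) → (CHARGE, A_LIGHT)
event = SIG_OK selects (SEEK, A_LIGHT)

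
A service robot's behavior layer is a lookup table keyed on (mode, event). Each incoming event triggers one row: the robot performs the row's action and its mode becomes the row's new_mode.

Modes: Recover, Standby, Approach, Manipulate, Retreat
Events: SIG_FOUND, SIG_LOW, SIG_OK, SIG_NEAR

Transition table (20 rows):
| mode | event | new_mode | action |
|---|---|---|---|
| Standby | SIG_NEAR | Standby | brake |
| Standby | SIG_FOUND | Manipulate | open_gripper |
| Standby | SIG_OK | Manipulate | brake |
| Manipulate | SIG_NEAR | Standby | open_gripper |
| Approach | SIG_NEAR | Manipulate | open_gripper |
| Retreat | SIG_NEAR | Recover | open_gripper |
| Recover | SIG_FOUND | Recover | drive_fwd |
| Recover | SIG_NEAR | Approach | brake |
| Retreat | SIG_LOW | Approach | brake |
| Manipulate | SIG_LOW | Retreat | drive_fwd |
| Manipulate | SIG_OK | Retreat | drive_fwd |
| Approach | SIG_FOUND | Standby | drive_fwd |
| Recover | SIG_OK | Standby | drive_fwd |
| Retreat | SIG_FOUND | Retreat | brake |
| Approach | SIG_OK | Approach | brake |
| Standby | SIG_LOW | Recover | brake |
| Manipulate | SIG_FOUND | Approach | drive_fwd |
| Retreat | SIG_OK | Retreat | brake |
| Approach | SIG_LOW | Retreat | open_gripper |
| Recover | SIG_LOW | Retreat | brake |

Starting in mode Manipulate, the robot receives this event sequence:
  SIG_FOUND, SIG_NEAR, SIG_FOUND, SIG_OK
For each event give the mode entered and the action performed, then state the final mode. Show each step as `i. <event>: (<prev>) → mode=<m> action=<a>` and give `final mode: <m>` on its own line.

1. SIG_FOUND: (Manipulate) → mode=Approach action=drive_fwd
2. SIG_NEAR: (Approach) → mode=Manipulate action=open_gripper
3. SIG_FOUND: (Manipulate) → mode=Approach action=drive_fwd
4. SIG_OK: (Approach) → mode=Approach action=brake

final mode: Approach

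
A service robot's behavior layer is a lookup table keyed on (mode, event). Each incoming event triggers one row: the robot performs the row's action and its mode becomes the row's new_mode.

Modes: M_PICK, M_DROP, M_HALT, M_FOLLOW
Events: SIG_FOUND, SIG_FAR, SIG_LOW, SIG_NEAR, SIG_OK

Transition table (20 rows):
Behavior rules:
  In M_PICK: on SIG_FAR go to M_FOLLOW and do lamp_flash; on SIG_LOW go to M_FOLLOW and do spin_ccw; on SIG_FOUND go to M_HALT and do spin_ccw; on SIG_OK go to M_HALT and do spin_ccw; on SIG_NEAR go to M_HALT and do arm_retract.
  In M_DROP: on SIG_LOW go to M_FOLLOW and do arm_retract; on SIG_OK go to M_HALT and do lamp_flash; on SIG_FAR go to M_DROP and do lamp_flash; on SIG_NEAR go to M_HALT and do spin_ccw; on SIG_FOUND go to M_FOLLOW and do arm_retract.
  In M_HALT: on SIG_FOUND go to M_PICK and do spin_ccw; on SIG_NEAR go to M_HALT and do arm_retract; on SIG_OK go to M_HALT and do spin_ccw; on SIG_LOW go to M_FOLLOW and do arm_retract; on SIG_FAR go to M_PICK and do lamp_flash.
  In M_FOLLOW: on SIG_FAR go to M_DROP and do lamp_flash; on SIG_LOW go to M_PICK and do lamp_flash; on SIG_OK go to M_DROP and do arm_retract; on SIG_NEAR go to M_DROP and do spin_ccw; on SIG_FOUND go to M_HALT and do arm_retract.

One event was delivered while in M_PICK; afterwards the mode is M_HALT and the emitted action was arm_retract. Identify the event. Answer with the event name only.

try SIG_FOUND: (M_PICK, SIG_FOUND) → (M_HALT, spin_ccw)
try SIG_FAR: (M_PICK, SIG_FAR) → (M_FOLLOW, lamp_flash)
try SIG_LOW: (M_PICK, SIG_LOW) → (M_FOLLOW, spin_ccw)
try SIG_NEAR: (M_PICK, SIG_NEAR) → (M_HALT, arm_retract)  ← matches
try SIG_OK: (M_PICK, SIG_OK) → (M_HALT, spin_ccw)

SIG_NEAR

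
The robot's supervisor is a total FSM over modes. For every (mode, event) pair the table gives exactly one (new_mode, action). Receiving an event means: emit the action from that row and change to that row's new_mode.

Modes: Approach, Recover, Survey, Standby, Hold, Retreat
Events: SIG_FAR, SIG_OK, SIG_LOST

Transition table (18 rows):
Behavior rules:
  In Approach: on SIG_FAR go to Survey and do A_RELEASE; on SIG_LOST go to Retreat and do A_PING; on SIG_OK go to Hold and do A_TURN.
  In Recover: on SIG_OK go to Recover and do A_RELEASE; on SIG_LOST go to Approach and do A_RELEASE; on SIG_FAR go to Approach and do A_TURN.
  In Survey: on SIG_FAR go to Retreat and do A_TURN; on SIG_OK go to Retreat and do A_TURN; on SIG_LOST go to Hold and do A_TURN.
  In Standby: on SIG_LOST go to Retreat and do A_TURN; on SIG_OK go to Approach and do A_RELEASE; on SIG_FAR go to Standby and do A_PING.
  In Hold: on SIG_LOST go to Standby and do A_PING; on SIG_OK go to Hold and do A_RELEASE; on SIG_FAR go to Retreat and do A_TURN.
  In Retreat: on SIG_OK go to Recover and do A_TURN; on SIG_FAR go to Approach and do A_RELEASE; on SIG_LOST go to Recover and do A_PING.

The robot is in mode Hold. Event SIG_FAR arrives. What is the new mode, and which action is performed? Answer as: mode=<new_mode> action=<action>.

mode=Retreat action=A_TURN

current mode = Hold; filter table to that mode:
  (Hold, SIG_LOST) → (Standby, A_PING)
  (Hold, SIG_OK) → (Hold, A_RELEASE)
  (Hold, SIG_FAR) → (Retreat, A_TURN)  ← event matches
event = SIG_FAR selects (Retreat, A_TURN)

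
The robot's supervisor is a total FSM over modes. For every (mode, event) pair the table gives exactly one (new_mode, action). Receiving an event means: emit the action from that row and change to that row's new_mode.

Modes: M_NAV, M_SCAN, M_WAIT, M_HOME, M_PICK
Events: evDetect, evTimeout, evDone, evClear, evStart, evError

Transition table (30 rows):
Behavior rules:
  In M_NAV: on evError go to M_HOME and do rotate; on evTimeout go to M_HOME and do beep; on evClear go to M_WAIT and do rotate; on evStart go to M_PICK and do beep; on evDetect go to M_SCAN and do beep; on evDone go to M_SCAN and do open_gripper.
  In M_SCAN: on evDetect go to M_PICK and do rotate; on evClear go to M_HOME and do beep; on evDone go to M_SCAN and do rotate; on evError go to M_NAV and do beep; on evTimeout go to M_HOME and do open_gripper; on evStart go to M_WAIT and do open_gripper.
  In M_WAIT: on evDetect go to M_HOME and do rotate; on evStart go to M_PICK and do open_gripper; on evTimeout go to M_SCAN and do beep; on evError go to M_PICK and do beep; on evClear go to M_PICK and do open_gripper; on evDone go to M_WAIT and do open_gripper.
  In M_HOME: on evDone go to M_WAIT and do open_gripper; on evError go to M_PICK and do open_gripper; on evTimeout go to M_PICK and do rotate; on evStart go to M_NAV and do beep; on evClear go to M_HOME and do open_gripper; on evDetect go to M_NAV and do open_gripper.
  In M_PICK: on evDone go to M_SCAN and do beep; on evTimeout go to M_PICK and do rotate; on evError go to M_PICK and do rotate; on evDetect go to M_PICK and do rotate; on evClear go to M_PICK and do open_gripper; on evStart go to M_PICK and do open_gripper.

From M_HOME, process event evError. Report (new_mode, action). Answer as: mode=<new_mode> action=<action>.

current mode = M_HOME; filter table to that mode:
  (M_HOME, evDone) → (M_WAIT, open_gripper)
  (M_HOME, evError) → (M_PICK, open_gripper)  ← event matches
  (M_HOME, evTimeout) → (M_PICK, rotate)
  (M_HOME, evStart) → (M_NAV, beep)
  (M_HOME, evClear) → (M_HOME, open_gripper)
  (M_HOME, evDetect) → (M_NAV, open_gripper)
event = evError selects (M_PICK, open_gripper)

mode=M_PICK action=open_gripper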